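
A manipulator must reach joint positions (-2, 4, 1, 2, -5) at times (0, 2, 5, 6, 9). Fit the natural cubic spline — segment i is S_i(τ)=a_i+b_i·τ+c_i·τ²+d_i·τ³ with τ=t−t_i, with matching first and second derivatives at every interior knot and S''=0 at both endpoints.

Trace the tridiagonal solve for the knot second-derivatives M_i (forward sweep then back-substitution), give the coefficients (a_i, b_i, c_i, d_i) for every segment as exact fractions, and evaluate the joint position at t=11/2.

  seg 0: a=-2 b=37/9 c=0 d=-5/18
  seg 1: a=4 b=7/9 c=-5/3 d=29/81
  seg 2: a=1 b=4/9 c=14/9 d=-1
  seg 3: a=2 b=5/9 c=-13/9 d=13/81
S(11/2) = 107/72

Δ: Δ0=3, Δ1=-1, Δ2=1, Δ3=-7/3
row 1: diag=10, rhs=-24; c'=3/10, d'=-12/5
row 2: denom=8−3·3/10=71/10; d'=(12−3·-12/5)/(71/10)=192/71
row 3: denom=8−1·10/71=558/71; d'=(-20−1·192/71)/(558/71)=-26/9
back: M3=-26/9
back: M2=192/71−10/71·-26/9=28/9
back: M1=-12/5−3/10·28/9=-10/3
M: M0=0, M1=-10/3, M2=28/9, M3=-26/9, M4=0
seg 0: a=-2, c=M0/2=0, d=(M1−M0)/(6·2)=-5/18, b=Δ0−h0·(2M0+M1)/6=37/9
seg 1: a=4, c=M1/2=-5/3, d=(M2−M1)/(6·3)=29/81, b=Δ1−h1·(2M1+M2)/6=7/9
seg 2: a=1, c=M2/2=14/9, d=(M3−M2)/(6·1)=-1, b=Δ2−h2·(2M2+M3)/6=4/9
seg 3: a=2, c=M3/2=-13/9, d=(M4−M3)/(6·3)=13/81, b=Δ3−h3·(2M3+M4)/6=5/9
t_q=11/2 → seg 2, τ=1/2; S=1+4/9·τ+14/9·τ²+-1·τ³=107/72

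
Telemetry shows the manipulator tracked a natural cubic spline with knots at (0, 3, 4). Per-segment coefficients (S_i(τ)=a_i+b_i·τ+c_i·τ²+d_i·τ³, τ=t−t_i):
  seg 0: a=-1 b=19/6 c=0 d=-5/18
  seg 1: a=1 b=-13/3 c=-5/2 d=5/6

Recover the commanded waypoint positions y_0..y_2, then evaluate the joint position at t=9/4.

y_0 = S_0(0) = a_0 = -1
y_1 = S_1(0) = a_1 = 1
y_2 = S_1(1) = -5
t_q=9/4 is in segment 0 (τ=9/4); S_0(τ)=379/128

y_0=-1 y_1=1 y_2=-5
S(9/4) = 379/128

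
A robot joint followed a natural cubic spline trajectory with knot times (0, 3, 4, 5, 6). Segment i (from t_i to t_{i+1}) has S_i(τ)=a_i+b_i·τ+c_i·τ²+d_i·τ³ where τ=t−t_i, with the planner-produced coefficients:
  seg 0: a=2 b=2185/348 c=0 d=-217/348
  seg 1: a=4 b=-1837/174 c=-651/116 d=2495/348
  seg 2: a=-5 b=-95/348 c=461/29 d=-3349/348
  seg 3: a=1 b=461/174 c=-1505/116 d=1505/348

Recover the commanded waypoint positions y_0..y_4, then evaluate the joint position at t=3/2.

y_0=2 y_1=4 y_2=-5 y_3=1 y_4=-5
S(3/2) = 8643/928

y_0 = S_0(0) = a_0 = 2
y_1 = S_1(0) = a_1 = 4
y_2 = S_2(0) = a_2 = -5
y_3 = S_3(0) = a_3 = 1
y_4 = S_3(1) = -5
t_q=3/2 is in segment 0 (τ=3/2); S_0(τ)=8643/928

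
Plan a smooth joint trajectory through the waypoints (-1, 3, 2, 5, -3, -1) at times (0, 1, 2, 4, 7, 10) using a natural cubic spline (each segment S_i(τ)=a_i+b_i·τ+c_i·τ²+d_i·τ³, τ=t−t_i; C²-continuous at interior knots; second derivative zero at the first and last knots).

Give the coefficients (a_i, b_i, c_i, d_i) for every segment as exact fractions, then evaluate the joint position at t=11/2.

Δ: Δ0=4, Δ1=-1, Δ2=3/2, Δ3=-8/3, Δ4=2/3
row 1: diag=4, rhs=-30; c'=1/4, d'=-15/2
row 2: denom=6−1·1/4=23/4; d'=(15−1·-15/2)/(23/4)=90/23
row 3: denom=10−2·8/23=214/23; d'=(-25−2·90/23)/(214/23)=-755/214
row 4: denom=12−3·69/214=2361/214; d'=(20−3·-755/214)/(2361/214)=6545/2361
back: M4=6545/2361
back: M3=-755/214−69/214·6545/2361=-3480/787
back: M2=90/23−8/23·-3480/787=4290/787
back: M1=-15/2−1/4·4290/787=-6975/787
M: M0=0, M1=-6975/787, M2=4290/787, M3=-3480/787, M4=6545/2361, M5=0
seg 0: a=-1, c=M0/2=0, d=(M1−M0)/(6·1)=-2325/1574, b=Δ0−h0·(2M0+M1)/6=8621/1574
seg 1: a=3, c=M1/2=-6975/1574, d=(M2−M1)/(6·1)=3755/1574, b=Δ1−h1·(2M1+M2)/6=823/787
seg 2: a=2, c=M2/2=2145/787, d=(M3−M2)/(6·2)=-1295/1574, b=Δ2−h2·(2M2+M3)/6=-1039/1574
seg 3: a=5, c=M3/2=-1740/787, d=(M4−M3)/(6·3)=16985/42498, b=Δ3−h3·(2M3+M4)/6=581/1574
seg 4: a=-3, c=M4/2=6545/4722, d=(M5−M4)/(6·3)=-6545/42498, b=Δ4−h4·(2M4+M5)/6=-1657/787
t_q=11/2 → seg 3, τ=3/2; S=5+581/1574·τ+-1740/787·τ²+16985/42498·τ³=24277/12592

  seg 0: a=-1 b=8621/1574 c=0 d=-2325/1574
  seg 1: a=3 b=823/787 c=-6975/1574 d=3755/1574
  seg 2: a=2 b=-1039/1574 c=2145/787 d=-1295/1574
  seg 3: a=5 b=581/1574 c=-1740/787 d=16985/42498
  seg 4: a=-3 b=-1657/787 c=6545/4722 d=-6545/42498
S(11/2) = 24277/12592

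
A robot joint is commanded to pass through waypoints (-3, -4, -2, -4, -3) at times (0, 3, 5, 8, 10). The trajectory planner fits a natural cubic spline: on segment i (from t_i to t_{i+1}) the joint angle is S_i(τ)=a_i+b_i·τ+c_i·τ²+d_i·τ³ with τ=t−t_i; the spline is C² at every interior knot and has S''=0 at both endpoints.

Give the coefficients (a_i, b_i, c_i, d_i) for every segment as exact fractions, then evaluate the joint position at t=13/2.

Δ: Δ0=-1/3, Δ1=1, Δ2=-2/3, Δ3=1/2
row 1: diag=10, rhs=8; c'=1/5, d'=4/5
row 2: denom=10−2·1/5=48/5; d'=(-10−2·4/5)/(48/5)=-29/24
row 3: denom=10−3·5/16=145/16; d'=(7−3·-29/24)/(145/16)=34/29
back: M3=34/29
back: M2=-29/24−5/16·34/29=-137/87
back: M1=4/5−1/5·-137/87=97/87
M: M0=0, M1=97/87, M2=-137/87, M3=34/29, M4=0
seg 0: a=-3, c=M0/2=0, d=(M1−M0)/(6·3)=97/1566, b=Δ0−h0·(2M0+M1)/6=-155/174
seg 1: a=-4, c=M1/2=97/174, d=(M2−M1)/(6·2)=-13/58, b=Δ1−h1·(2M1+M2)/6=68/87
seg 2: a=-2, c=M2/2=-137/174, d=(M3−M2)/(6·3)=239/1566, b=Δ2−h2·(2M2+M3)/6=28/87
seg 3: a=-4, c=M3/2=17/29, d=(M4−M3)/(6·2)=-17/174, b=Δ3−h3·(2M3+M4)/6=-49/174
t_q=13/2 → seg 2, τ=3/2; S=-2+28/87·τ+-137/174·τ²+239/1566·τ³=-1287/464

  seg 0: a=-3 b=-155/174 c=0 d=97/1566
  seg 1: a=-4 b=68/87 c=97/174 d=-13/58
  seg 2: a=-2 b=28/87 c=-137/174 d=239/1566
  seg 3: a=-4 b=-49/174 c=17/29 d=-17/174
S(13/2) = -1287/464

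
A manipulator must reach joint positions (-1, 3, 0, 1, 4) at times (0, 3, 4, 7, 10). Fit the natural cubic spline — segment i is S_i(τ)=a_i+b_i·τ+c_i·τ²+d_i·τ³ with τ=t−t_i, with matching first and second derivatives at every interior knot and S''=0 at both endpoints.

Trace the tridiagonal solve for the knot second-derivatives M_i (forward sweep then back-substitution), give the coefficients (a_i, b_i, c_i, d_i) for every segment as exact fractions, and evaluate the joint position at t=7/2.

  seg 0: a=-1 b=719/228 c=0 d=-415/2052
  seg 1: a=3 b=-263/114 c=-415/228 d=257/228
  seg 2: a=0 b=-195/76 c=89/57 d=-407/2052
  seg 3: a=1 b=55/38 c=-17/76 d=17/684
S(7/2) = 2795/1824

Δ: Δ0=4/3, Δ1=-3, Δ2=1/3, Δ3=1
row 1: diag=8, rhs=-26; c'=1/8, d'=-13/4
row 2: denom=8−1·1/8=63/8; d'=(20−1·-13/4)/(63/8)=62/21
row 3: denom=12−3·8/21=76/7; d'=(4−3·62/21)/(76/7)=-17/38
back: M3=-17/38
back: M2=62/21−8/21·-17/38=178/57
back: M1=-13/4−1/8·178/57=-415/114
M: M0=0, M1=-415/114, M2=178/57, M3=-17/38, M4=0
seg 0: a=-1, c=M0/2=0, d=(M1−M0)/(6·3)=-415/2052, b=Δ0−h0·(2M0+M1)/6=719/228
seg 1: a=3, c=M1/2=-415/228, d=(M2−M1)/(6·1)=257/228, b=Δ1−h1·(2M1+M2)/6=-263/114
seg 2: a=0, c=M2/2=89/57, d=(M3−M2)/(6·3)=-407/2052, b=Δ2−h2·(2M2+M3)/6=-195/76
seg 3: a=1, c=M3/2=-17/76, d=(M4−M3)/(6·3)=17/684, b=Δ3−h3·(2M3+M4)/6=55/38
t_q=7/2 → seg 1, τ=1/2; S=3+-263/114·τ+-415/228·τ²+257/228·τ³=2795/1824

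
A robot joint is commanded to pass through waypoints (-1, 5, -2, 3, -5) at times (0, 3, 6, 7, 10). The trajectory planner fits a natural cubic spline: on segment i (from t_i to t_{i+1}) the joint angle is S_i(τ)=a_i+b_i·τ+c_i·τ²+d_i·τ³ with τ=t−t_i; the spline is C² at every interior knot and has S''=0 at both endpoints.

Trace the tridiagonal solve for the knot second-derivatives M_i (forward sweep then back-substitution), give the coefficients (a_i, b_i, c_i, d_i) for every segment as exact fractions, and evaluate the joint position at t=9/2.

  seg 0: a=-1 b=232/57 c=0 d=-118/513
  seg 1: a=5 b=-122/57 c=-118/57 d=343/513
  seg 2: a=-2 b=199/57 c=75/19 d=-139/57
  seg 3: a=3 b=232/57 c=-64/19 d=64/171
S(9/2) = -93/152

Δ: Δ0=2, Δ1=-7/3, Δ2=5, Δ3=-8/3
row 1: diag=12, rhs=-26; c'=1/4, d'=-13/6
row 2: denom=8−3·1/4=29/4; d'=(44−3·-13/6)/(29/4)=202/29
row 3: denom=8−1·4/29=228/29; d'=(-46−1·202/29)/(228/29)=-128/19
back: M3=-128/19
back: M2=202/29−4/29·-128/19=150/19
back: M1=-13/6−1/4·150/19=-236/57
M: M0=0, M1=-236/57, M2=150/19, M3=-128/19, M4=0
seg 0: a=-1, c=M0/2=0, d=(M1−M0)/(6·3)=-118/513, b=Δ0−h0·(2M0+M1)/6=232/57
seg 1: a=5, c=M1/2=-118/57, d=(M2−M1)/(6·3)=343/513, b=Δ1−h1·(2M1+M2)/6=-122/57
seg 2: a=-2, c=M2/2=75/19, d=(M3−M2)/(6·1)=-139/57, b=Δ2−h2·(2M2+M3)/6=199/57
seg 3: a=3, c=M3/2=-64/19, d=(M4−M3)/(6·3)=64/171, b=Δ3−h3·(2M3+M4)/6=232/57
t_q=9/2 → seg 1, τ=3/2; S=5+-122/57·τ+-118/57·τ²+343/513·τ³=-93/152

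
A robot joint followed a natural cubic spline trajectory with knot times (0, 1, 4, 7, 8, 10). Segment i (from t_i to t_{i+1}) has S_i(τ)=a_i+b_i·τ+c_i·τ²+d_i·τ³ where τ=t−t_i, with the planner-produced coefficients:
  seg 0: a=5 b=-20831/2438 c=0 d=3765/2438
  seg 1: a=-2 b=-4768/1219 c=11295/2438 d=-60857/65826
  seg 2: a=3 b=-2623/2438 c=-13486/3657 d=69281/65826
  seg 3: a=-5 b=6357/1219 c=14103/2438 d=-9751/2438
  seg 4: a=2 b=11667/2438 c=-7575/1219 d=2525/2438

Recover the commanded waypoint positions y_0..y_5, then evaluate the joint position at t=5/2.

y_0 = S_0(0) = a_0 = 5
y_1 = S_1(0) = a_1 = -2
y_2 = S_2(0) = a_2 = 3
y_3 = S_3(0) = a_3 = -5
y_4 = S_4(0) = a_4 = 2
y_5 = S_4(2) = -5
t_q=5/2 is in segment 1 (τ=3/2); S_1(τ)=-10987/19504

y_0=5 y_1=-2 y_2=3 y_3=-5 y_4=2 y_5=-5
S(5/2) = -10987/19504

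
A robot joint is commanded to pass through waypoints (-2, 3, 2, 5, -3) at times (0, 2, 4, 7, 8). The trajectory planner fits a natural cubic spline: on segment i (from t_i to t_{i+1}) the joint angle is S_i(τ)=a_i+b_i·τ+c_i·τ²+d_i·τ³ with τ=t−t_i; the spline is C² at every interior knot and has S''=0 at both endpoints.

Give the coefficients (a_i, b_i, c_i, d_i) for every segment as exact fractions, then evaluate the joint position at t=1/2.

  seg 0: a=-2 b=961/268 c=0 d=-291/1072
  seg 1: a=3 b=22/67 c=-873/536 d=651/1072
  seg 2: a=2 b=295/268 c=135/67 d=-183/268
  seg 3: a=5 b=-703/134 c=-1107/268 d=369/268
S(1/2) = -2067/8576

Δ: Δ0=5/2, Δ1=-1/2, Δ2=1, Δ3=-8
row 1: diag=8, rhs=-18; c'=1/4, d'=-9/4
row 2: denom=10−2·1/4=19/2; d'=(9−2·-9/4)/(19/2)=27/19
row 3: denom=8−3·6/19=134/19; d'=(-54−3·27/19)/(134/19)=-1107/134
back: M3=-1107/134
back: M2=27/19−6/19·-1107/134=270/67
back: M1=-9/4−1/4·270/67=-873/268
M: M0=0, M1=-873/268, M2=270/67, M3=-1107/134, M4=0
seg 0: a=-2, c=M0/2=0, d=(M1−M0)/(6·2)=-291/1072, b=Δ0−h0·(2M0+M1)/6=961/268
seg 1: a=3, c=M1/2=-873/536, d=(M2−M1)/(6·2)=651/1072, b=Δ1−h1·(2M1+M2)/6=22/67
seg 2: a=2, c=M2/2=135/67, d=(M3−M2)/(6·3)=-183/268, b=Δ2−h2·(2M2+M3)/6=295/268
seg 3: a=5, c=M3/2=-1107/268, d=(M4−M3)/(6·1)=369/268, b=Δ3−h3·(2M3+M4)/6=-703/134
t_q=1/2 → seg 0, τ=1/2; S=-2+961/268·τ+0·τ²+-291/1072·τ³=-2067/8576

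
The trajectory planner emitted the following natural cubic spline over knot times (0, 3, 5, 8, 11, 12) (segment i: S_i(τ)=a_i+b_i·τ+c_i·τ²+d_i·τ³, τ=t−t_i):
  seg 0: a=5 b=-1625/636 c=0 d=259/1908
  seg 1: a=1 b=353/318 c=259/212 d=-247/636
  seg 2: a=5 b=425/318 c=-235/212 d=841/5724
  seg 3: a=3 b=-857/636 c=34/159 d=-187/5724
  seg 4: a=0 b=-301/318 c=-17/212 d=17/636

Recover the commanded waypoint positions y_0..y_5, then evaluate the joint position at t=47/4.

y_0 = S_0(0) = a_0 = 5
y_1 = S_1(0) = a_1 = 1
y_2 = S_2(0) = a_2 = 5
y_3 = S_3(0) = a_3 = 3
y_4 = S_4(0) = a_4 = 0
y_5 = S_4(1) = -1
t_q=47/4 is in segment 4 (τ=3/4); S_4(τ)=-10091/13568

y_0=5 y_1=1 y_2=5 y_3=3 y_4=0 y_5=-1
S(47/4) = -10091/13568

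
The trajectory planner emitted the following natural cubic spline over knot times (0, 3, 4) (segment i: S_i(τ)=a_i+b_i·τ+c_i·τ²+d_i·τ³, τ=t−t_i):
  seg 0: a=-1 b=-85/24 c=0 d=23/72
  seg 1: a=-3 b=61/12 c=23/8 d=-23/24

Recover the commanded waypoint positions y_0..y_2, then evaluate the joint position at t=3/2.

y_0 = S_0(0) = a_0 = -1
y_1 = S_1(0) = a_1 = -3
y_2 = S_1(1) = 4
t_q=3/2 is in segment 0 (τ=3/2); S_0(τ)=-335/64

y_0=-1 y_1=-3 y_2=4
S(3/2) = -335/64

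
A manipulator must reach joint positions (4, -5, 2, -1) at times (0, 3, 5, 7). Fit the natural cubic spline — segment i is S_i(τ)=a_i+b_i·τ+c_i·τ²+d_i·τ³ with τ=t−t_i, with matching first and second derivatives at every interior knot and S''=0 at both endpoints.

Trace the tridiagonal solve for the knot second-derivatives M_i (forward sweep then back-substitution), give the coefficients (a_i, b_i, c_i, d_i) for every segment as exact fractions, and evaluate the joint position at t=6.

Δ: Δ0=-3, Δ1=7/2, Δ2=-3/2
row 1: diag=10, rhs=39; c'=1/5, d'=39/10
row 2: denom=8−2·1/5=38/5; d'=(-30−2·39/10)/(38/5)=-189/38
back: M2=-189/38
back: M1=39/10−1/5·-189/38=93/19
M: M0=0, M1=93/19, M2=-189/38, M3=0
seg 0: a=4, c=M0/2=0, d=(M1−M0)/(6·3)=31/114, b=Δ0−h0·(2M0+M1)/6=-207/38
seg 1: a=-5, c=M1/2=93/38, d=(M2−M1)/(6·2)=-125/152, b=Δ1−h1·(2M1+M2)/6=36/19
seg 2: a=2, c=M2/2=-189/76, d=(M3−M2)/(6·2)=63/152, b=Δ2−h2·(2M2+M3)/6=69/38
t_q=6 → seg 2, τ=1; S=2+69/38·τ+-189/76·τ²+63/152·τ³=265/152

  seg 0: a=4 b=-207/38 c=0 d=31/114
  seg 1: a=-5 b=36/19 c=93/38 d=-125/152
  seg 2: a=2 b=69/38 c=-189/76 d=63/152
S(6) = 265/152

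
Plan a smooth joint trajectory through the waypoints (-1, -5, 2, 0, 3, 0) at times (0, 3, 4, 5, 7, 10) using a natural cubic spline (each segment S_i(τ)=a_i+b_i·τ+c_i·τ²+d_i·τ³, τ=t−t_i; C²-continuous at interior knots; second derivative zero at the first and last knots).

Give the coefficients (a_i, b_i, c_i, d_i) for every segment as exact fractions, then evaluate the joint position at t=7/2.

Δ: Δ0=-4/3, Δ1=7, Δ2=-2, Δ3=3/2, Δ4=-1
row 1: diag=8, rhs=50; c'=1/8, d'=25/4
row 2: denom=4−1·1/8=31/8; d'=(-54−1·25/4)/(31/8)=-482/31
row 3: denom=6−1·8/31=178/31; d'=(21−1·-482/31)/(178/31)=1133/178
row 4: denom=10−2·31/89=828/89; d'=(-15−2·1133/178)/(828/89)=-617/207
back: M4=-617/207
back: M3=1133/178−31/89·-617/207=3065/414
back: M2=-482/31−8/31·3065/414=-3614/207
back: M1=25/4−1/8·-3614/207=3491/414
M: M0=0, M1=3491/414, M2=-3614/207, M3=3065/414, M4=-617/207, M5=0
seg 0: a=-1, c=M0/2=0, d=(M1−M0)/(6·3)=3491/7452, b=Δ0−h0·(2M0+M1)/6=-4595/828
seg 1: a=-5, c=M1/2=3491/828, d=(M2−M1)/(6·1)=-397/92, b=Δ1−h1·(2M1+M2)/6=2939/414
seg 2: a=2, c=M2/2=-1807/207, d=(M3−M2)/(6·1)=3431/828, b=Δ2−h2·(2M2+M3)/6=2141/828
seg 3: a=0, c=M3/2=3065/828, d=(M4−M3)/(6·2)=-1433/1656, b=Δ3−h3·(2M3+M4)/6=-337/138
seg 4: a=3, c=M4/2=-617/414, d=(M5−M4)/(6·3)=617/3726, b=Δ4−h4·(2M4+M5)/6=410/207
t_q=7/2 → seg 1, τ=1/2; S=-5+2939/414·τ+3491/828·τ²+-397/92·τ³=-6199/6624

  seg 0: a=-1 b=-4595/828 c=0 d=3491/7452
  seg 1: a=-5 b=2939/414 c=3491/828 d=-397/92
  seg 2: a=2 b=2141/828 c=-1807/207 d=3431/828
  seg 3: a=0 b=-337/138 c=3065/828 d=-1433/1656
  seg 4: a=3 b=410/207 c=-617/414 d=617/3726
S(7/2) = -6199/6624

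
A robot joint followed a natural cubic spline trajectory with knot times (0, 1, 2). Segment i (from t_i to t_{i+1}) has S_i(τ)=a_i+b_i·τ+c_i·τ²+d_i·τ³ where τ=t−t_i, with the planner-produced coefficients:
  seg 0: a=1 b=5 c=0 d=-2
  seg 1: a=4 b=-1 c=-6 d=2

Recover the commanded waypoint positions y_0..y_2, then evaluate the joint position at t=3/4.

y_0=1 y_1=4 y_2=-1
S(3/4) = 125/32

y_0 = S_0(0) = a_0 = 1
y_1 = S_1(0) = a_1 = 4
y_2 = S_1(1) = -1
t_q=3/4 is in segment 0 (τ=3/4); S_0(τ)=125/32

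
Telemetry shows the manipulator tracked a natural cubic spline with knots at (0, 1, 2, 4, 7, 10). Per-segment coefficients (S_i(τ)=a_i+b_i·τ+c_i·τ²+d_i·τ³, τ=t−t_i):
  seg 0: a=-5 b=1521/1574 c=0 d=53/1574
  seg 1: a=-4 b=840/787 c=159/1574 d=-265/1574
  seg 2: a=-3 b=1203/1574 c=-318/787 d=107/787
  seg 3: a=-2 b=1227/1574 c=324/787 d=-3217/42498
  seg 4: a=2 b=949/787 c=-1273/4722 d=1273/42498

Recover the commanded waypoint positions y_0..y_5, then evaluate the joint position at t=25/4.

y_0 = S_0(0) = a_0 = -5
y_1 = S_1(0) = a_1 = -4
y_2 = S_2(0) = a_2 = -3
y_3 = S_3(0) = a_3 = -2
y_4 = S_4(0) = a_4 = 2
y_5 = S_4(3) = 4
t_q=25/4 is in segment 3 (τ=9/4); S_3(τ)=98309/100736

y_0=-5 y_1=-4 y_2=-3 y_3=-2 y_4=2 y_5=4
S(25/4) = 98309/100736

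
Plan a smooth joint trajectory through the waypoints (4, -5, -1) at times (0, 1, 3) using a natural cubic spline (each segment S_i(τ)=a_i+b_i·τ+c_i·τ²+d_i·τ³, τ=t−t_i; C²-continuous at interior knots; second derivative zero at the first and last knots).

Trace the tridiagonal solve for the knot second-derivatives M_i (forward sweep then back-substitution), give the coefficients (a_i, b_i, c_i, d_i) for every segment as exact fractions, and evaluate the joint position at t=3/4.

Δ: Δ0=-9, Δ1=2
row 1: diag=6, rhs=66; c'=1/3, d'=11
back: M1=11
M: M0=0, M1=11, M2=0
seg 0: a=4, c=M0/2=0, d=(M1−M0)/(6·1)=11/6, b=Δ0−h0·(2M0+M1)/6=-65/6
seg 1: a=-5, c=M1/2=11/2, d=(M2−M1)/(6·2)=-11/12, b=Δ1−h1·(2M1+M2)/6=-16/3
t_q=3/4 → seg 0, τ=3/4; S=4+-65/6·τ+0·τ²+11/6·τ³=-429/128

  seg 0: a=4 b=-65/6 c=0 d=11/6
  seg 1: a=-5 b=-16/3 c=11/2 d=-11/12
S(3/4) = -429/128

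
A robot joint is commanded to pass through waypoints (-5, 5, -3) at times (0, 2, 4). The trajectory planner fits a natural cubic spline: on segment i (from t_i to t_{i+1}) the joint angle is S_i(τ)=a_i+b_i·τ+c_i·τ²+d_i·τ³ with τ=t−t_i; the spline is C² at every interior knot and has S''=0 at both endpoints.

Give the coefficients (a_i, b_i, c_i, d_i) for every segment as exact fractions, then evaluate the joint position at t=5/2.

  seg 0: a=-5 b=29/4 c=0 d=-9/16
  seg 1: a=5 b=1/2 c=-27/8 d=9/16
S(5/2) = 573/128

Δ: Δ0=5, Δ1=-4
row 1: diag=8, rhs=-54; c'=1/4, d'=-27/4
back: M1=-27/4
M: M0=0, M1=-27/4, M2=0
seg 0: a=-5, c=M0/2=0, d=(M1−M0)/(6·2)=-9/16, b=Δ0−h0·(2M0+M1)/6=29/4
seg 1: a=5, c=M1/2=-27/8, d=(M2−M1)/(6·2)=9/16, b=Δ1−h1·(2M1+M2)/6=1/2
t_q=5/2 → seg 1, τ=1/2; S=5+1/2·τ+-27/8·τ²+9/16·τ³=573/128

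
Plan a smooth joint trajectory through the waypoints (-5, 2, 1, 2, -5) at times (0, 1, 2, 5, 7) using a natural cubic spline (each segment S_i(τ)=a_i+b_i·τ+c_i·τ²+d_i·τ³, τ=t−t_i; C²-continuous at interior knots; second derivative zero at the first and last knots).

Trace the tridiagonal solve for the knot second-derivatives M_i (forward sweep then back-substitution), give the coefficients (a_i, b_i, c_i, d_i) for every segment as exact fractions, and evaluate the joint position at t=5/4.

Δ: Δ0=7, Δ1=-1, Δ2=1/3, Δ3=-7/2
row 1: diag=4, rhs=-48; c'=1/4, d'=-12
row 2: denom=8−1·1/4=31/4; d'=(8−1·-12)/(31/4)=80/31
row 3: denom=10−3·12/31=274/31; d'=(-23−3·80/31)/(274/31)=-953/274
back: M3=-953/274
back: M2=80/31−12/31·-953/274=538/137
back: M1=-12−1/4·538/137=-3557/274
M: M0=0, M1=-3557/274, M2=538/137, M3=-953/274, M4=0
seg 0: a=-5, c=M0/2=0, d=(M1−M0)/(6·1)=-3557/1644, b=Δ0−h0·(2M0+M1)/6=15065/1644
seg 1: a=2, c=M1/2=-3557/548, d=(M2−M1)/(6·1)=4633/1644, b=Δ1−h1·(2M1+M2)/6=2197/822
seg 2: a=1, c=M2/2=269/137, d=(M3−M2)/(6·3)=-2029/4932, b=Δ2−h2·(2M2+M3)/6=-3049/1644
seg 3: a=2, c=M3/2=-953/548, d=(M4−M3)/(6·2)=953/3288, b=Δ3−h3·(2M3+M4)/6=-971/822
t_q=5/4 → seg 1, τ=1/4; S=2+2197/822·τ+-3557/548·τ²+4633/1644·τ³=80895/35072

  seg 0: a=-5 b=15065/1644 c=0 d=-3557/1644
  seg 1: a=2 b=2197/822 c=-3557/548 d=4633/1644
  seg 2: a=1 b=-3049/1644 c=269/137 d=-2029/4932
  seg 3: a=2 b=-971/822 c=-953/548 d=953/3288
S(5/4) = 80895/35072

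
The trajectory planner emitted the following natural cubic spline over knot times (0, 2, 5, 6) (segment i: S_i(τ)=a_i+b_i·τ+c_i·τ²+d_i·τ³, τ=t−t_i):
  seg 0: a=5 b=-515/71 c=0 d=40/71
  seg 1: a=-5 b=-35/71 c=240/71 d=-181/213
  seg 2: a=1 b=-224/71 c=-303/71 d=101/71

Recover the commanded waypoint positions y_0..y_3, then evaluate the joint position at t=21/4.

y_0 = S_0(0) = a_0 = 5
y_1 = S_1(0) = a_1 = -5
y_2 = S_2(0) = a_2 = 1
y_3 = S_2(1) = -5
t_q=21/4 is in segment 2 (τ=1/4); S_2(τ)=-151/4544

y_0=5 y_1=-5 y_2=1 y_3=-5
S(21/4) = -151/4544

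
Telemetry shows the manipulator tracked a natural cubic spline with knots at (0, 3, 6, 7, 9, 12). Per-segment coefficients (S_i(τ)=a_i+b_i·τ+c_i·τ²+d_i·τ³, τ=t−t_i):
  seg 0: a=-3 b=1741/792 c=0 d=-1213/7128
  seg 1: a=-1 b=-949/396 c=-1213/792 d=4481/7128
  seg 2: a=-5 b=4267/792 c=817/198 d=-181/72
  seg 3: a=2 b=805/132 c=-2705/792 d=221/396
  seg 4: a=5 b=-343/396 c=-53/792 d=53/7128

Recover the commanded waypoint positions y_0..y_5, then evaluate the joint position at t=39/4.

y_0 = S_0(0) = a_0 = -3
y_1 = S_1(0) = a_1 = -1
y_2 = S_2(0) = a_2 = -5
y_3 = S_3(0) = a_3 = 2
y_4 = S_4(0) = a_4 = 5
y_5 = S_4(3) = 2
t_q=39/4 is in segment 4 (τ=3/4); S_4(τ)=24307/5632

y_0=-3 y_1=-1 y_2=-5 y_3=2 y_4=5 y_5=2
S(39/4) = 24307/5632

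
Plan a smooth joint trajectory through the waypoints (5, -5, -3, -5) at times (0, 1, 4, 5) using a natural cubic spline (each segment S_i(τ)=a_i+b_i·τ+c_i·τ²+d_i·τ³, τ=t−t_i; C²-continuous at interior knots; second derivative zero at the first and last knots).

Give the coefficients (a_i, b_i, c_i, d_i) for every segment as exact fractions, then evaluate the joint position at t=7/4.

  seg 0: a=5 b=-386/33 c=0 d=56/33
  seg 1: a=-5 b=-218/33 c=56/11 d=-8/9
  seg 2: a=-3 b=-2/33 c=-32/11 d=32/33
S(7/4) = -657/88

Δ: Δ0=-10, Δ1=2/3, Δ2=-2
row 1: diag=8, rhs=64; c'=3/8, d'=8
row 2: denom=8−3·3/8=55/8; d'=(-16−3·8)/(55/8)=-64/11
back: M2=-64/11
back: M1=8−3/8·-64/11=112/11
M: M0=0, M1=112/11, M2=-64/11, M3=0
seg 0: a=5, c=M0/2=0, d=(M1−M0)/(6·1)=56/33, b=Δ0−h0·(2M0+M1)/6=-386/33
seg 1: a=-5, c=M1/2=56/11, d=(M2−M1)/(6·3)=-8/9, b=Δ1−h1·(2M1+M2)/6=-218/33
seg 2: a=-3, c=M2/2=-32/11, d=(M3−M2)/(6·1)=32/33, b=Δ2−h2·(2M2+M3)/6=-2/33
t_q=7/4 → seg 1, τ=3/4; S=-5+-218/33·τ+56/11·τ²+-8/9·τ³=-657/88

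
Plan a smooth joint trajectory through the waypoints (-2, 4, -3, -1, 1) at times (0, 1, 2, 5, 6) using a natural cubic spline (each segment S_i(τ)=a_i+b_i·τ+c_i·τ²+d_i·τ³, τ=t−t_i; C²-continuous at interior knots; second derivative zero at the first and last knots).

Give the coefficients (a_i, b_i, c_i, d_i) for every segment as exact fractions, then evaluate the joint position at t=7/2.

  seg 0: a=-2 b=6133/636 c=0 d=-2317/636
  seg 1: a=4 b=-409/318 c=-2317/212 d=3317/636
  seg 2: a=-3 b=-4769/636 c=250/53 d=-141/212
  seg 3: a=-1 b=905/318 c=-269/212 d=269/636
S(7/2) = -9971/1696

Δ: Δ0=6, Δ1=-7, Δ2=2/3, Δ3=2
row 1: diag=4, rhs=-78; c'=1/4, d'=-39/2
row 2: denom=8−1·1/4=31/4; d'=(46−1·-39/2)/(31/4)=262/31
row 3: denom=8−3·12/31=212/31; d'=(8−3·262/31)/(212/31)=-269/106
back: M3=-269/106
back: M2=262/31−12/31·-269/106=500/53
back: M1=-39/2−1/4·500/53=-2317/106
M: M0=0, M1=-2317/106, M2=500/53, M3=-269/106, M4=0
seg 0: a=-2, c=M0/2=0, d=(M1−M0)/(6·1)=-2317/636, b=Δ0−h0·(2M0+M1)/6=6133/636
seg 1: a=4, c=M1/2=-2317/212, d=(M2−M1)/(6·1)=3317/636, b=Δ1−h1·(2M1+M2)/6=-409/318
seg 2: a=-3, c=M2/2=250/53, d=(M3−M2)/(6·3)=-141/212, b=Δ2−h2·(2M2+M3)/6=-4769/636
seg 3: a=-1, c=M3/2=-269/212, d=(M4−M3)/(6·1)=269/636, b=Δ3−h3·(2M3+M4)/6=905/318
t_q=7/2 → seg 2, τ=3/2; S=-3+-4769/636·τ+250/53·τ²+-141/212·τ³=-9971/1696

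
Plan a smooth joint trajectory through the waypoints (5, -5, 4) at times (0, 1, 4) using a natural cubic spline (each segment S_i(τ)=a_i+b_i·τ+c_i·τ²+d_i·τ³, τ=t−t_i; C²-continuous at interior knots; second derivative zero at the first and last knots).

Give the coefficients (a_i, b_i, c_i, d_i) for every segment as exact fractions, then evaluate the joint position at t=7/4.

Δ: Δ0=-10, Δ1=3
row 1: diag=8, rhs=78; c'=3/8, d'=39/4
back: M1=39/4
M: M0=0, M1=39/4, M2=0
seg 0: a=5, c=M0/2=0, d=(M1−M0)/(6·1)=13/8, b=Δ0−h0·(2M0+M1)/6=-93/8
seg 1: a=-5, c=M1/2=39/8, d=(M2−M1)/(6·3)=-13/24, b=Δ1−h1·(2M1+M2)/6=-27/4
t_q=7/4 → seg 1, τ=3/4; S=-5+-27/4·τ+39/8·τ²+-13/24·τ³=-3865/512

  seg 0: a=5 b=-93/8 c=0 d=13/8
  seg 1: a=-5 b=-27/4 c=39/8 d=-13/24
S(7/4) = -3865/512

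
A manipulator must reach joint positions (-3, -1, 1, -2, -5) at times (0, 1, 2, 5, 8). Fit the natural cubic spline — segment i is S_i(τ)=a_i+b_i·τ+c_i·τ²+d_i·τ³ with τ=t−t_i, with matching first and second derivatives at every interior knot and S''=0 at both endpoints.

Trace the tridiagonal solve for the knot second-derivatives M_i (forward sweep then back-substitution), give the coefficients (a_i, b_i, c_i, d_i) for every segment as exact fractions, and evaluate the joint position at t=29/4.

  seg 0: a=-3 b=53/28 c=0 d=3/28
  seg 1: a=-1 b=31/14 c=9/28 d=-15/28
  seg 2: a=1 b=5/4 c=-9/7 d=5/28
  seg 3: a=-2 b=-23/14 c=9/28 d=-1/28
S(29/4) = -8021/1792

Δ: Δ0=2, Δ1=2, Δ2=-1, Δ3=-1
row 1: diag=4, rhs=0; c'=1/4, d'=0
row 2: denom=8−1·1/4=31/4; d'=(-18−1·0)/(31/4)=-72/31
row 3: denom=12−3·12/31=336/31; d'=(0−3·-72/31)/(336/31)=9/14
back: M3=9/14
back: M2=-72/31−12/31·9/14=-18/7
back: M1=0−1/4·-18/7=9/14
M: M0=0, M1=9/14, M2=-18/7, M3=9/14, M4=0
seg 0: a=-3, c=M0/2=0, d=(M1−M0)/(6·1)=3/28, b=Δ0−h0·(2M0+M1)/6=53/28
seg 1: a=-1, c=M1/2=9/28, d=(M2−M1)/(6·1)=-15/28, b=Δ1−h1·(2M1+M2)/6=31/14
seg 2: a=1, c=M2/2=-9/7, d=(M3−M2)/(6·3)=5/28, b=Δ2−h2·(2M2+M3)/6=5/4
seg 3: a=-2, c=M3/2=9/28, d=(M4−M3)/(6·3)=-1/28, b=Δ3−h3·(2M3+M4)/6=-23/14
t_q=29/4 → seg 3, τ=9/4; S=-2+-23/14·τ+9/28·τ²+-1/28·τ³=-8021/1792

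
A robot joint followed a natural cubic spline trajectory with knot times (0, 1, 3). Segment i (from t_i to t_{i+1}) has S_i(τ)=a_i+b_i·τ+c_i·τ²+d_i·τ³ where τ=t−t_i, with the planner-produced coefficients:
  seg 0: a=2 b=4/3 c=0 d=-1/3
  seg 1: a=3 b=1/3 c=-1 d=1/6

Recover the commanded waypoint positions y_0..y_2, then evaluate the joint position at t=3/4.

y_0=2 y_1=3 y_2=1
S(3/4) = 183/64

y_0 = S_0(0) = a_0 = 2
y_1 = S_1(0) = a_1 = 3
y_2 = S_1(2) = 1
t_q=3/4 is in segment 0 (τ=3/4); S_0(τ)=183/64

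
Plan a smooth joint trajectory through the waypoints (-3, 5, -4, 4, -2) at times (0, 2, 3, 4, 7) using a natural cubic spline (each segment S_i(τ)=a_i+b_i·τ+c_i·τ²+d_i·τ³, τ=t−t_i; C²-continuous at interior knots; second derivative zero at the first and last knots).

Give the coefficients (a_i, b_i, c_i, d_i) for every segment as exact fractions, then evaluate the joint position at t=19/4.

  seg 0: a=-3 b=905/89 c=0 d=-549/356
  seg 1: a=5 b=-742/89 c=-1647/178 d=1529/178
  seg 2: a=-4 b=-191/178 c=1470/89 d=-1325/178
  seg 3: a=4 b=857/89 c=-1035/178 d=115/178
S(19/4) = 93685/11392

Δ: Δ0=4, Δ1=-9, Δ2=8, Δ3=-2
row 1: diag=6, rhs=-78; c'=1/6, d'=-13
row 2: denom=4−1·1/6=23/6; d'=(102−1·-13)/(23/6)=30
row 3: denom=8−1·6/23=178/23; d'=(-60−1·30)/(178/23)=-1035/89
back: M3=-1035/89
back: M2=30−6/23·-1035/89=2940/89
back: M1=-13−1/6·2940/89=-1647/89
M: M0=0, M1=-1647/89, M2=2940/89, M3=-1035/89, M4=0
seg 0: a=-3, c=M0/2=0, d=(M1−M0)/(6·2)=-549/356, b=Δ0−h0·(2M0+M1)/6=905/89
seg 1: a=5, c=M1/2=-1647/178, d=(M2−M1)/(6·1)=1529/178, b=Δ1−h1·(2M1+M2)/6=-742/89
seg 2: a=-4, c=M2/2=1470/89, d=(M3−M2)/(6·1)=-1325/178, b=Δ2−h2·(2M2+M3)/6=-191/178
seg 3: a=4, c=M3/2=-1035/178, d=(M4−M3)/(6·3)=115/178, b=Δ3−h3·(2M3+M4)/6=857/89
t_q=19/4 → seg 3, τ=3/4; S=4+857/89·τ+-1035/178·τ²+115/178·τ³=93685/11392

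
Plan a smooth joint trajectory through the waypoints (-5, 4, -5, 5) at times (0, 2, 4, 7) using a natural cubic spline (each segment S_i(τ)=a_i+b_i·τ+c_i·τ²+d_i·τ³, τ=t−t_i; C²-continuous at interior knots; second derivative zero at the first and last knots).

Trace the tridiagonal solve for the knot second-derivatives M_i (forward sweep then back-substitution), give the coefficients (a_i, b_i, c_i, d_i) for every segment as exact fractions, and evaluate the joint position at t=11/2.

  seg 0: a=-5 b=415/57 c=0 d=-317/456
  seg 1: a=4 b=-121/114 c=-317/76 d=559/456
  seg 2: a=-5 b=-173/57 c=121/38 d=-121/342
S(11/2) = -1089/304

Δ: Δ0=9/2, Δ1=-9/2, Δ2=10/3
row 1: diag=8, rhs=-54; c'=1/4, d'=-27/4
row 2: denom=10−2·1/4=19/2; d'=(47−2·-27/4)/(19/2)=121/19
back: M2=121/19
back: M1=-27/4−1/4·121/19=-317/38
M: M0=0, M1=-317/38, M2=121/19, M3=0
seg 0: a=-5, c=M0/2=0, d=(M1−M0)/(6·2)=-317/456, b=Δ0−h0·(2M0+M1)/6=415/57
seg 1: a=4, c=M1/2=-317/76, d=(M2−M1)/(6·2)=559/456, b=Δ1−h1·(2M1+M2)/6=-121/114
seg 2: a=-5, c=M2/2=121/38, d=(M3−M2)/(6·3)=-121/342, b=Δ2−h2·(2M2+M3)/6=-173/57
t_q=11/2 → seg 2, τ=3/2; S=-5+-173/57·τ+121/38·τ²+-121/342·τ³=-1089/304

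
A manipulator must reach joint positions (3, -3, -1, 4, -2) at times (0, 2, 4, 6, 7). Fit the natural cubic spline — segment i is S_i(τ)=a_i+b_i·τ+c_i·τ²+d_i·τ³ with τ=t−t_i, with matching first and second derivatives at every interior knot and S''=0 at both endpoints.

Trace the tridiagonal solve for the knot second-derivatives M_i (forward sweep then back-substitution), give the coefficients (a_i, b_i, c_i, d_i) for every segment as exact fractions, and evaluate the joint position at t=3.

  seg 0: a=3 b=-154/41 c=0 d=31/164
  seg 1: a=-3 b=-61/41 c=93/82 d=9/164
  seg 2: a=-1 b=152/41 c=60/41 d=-339/328
  seg 3: a=4 b=-233/82 c=-777/164 d=259/164
S(3) = -541/164

Δ: Δ0=-3, Δ1=1, Δ2=5/2, Δ3=-6
row 1: diag=8, rhs=24; c'=1/4, d'=3
row 2: denom=8−2·1/4=15/2; d'=(9−2·3)/(15/2)=2/5
row 3: denom=6−2·4/15=82/15; d'=(-51−2·2/5)/(82/15)=-777/82
back: M3=-777/82
back: M2=2/5−4/15·-777/82=120/41
back: M1=3−1/4·120/41=93/41
M: M0=0, M1=93/41, M2=120/41, M3=-777/82, M4=0
seg 0: a=3, c=M0/2=0, d=(M1−M0)/(6·2)=31/164, b=Δ0−h0·(2M0+M1)/6=-154/41
seg 1: a=-3, c=M1/2=93/82, d=(M2−M1)/(6·2)=9/164, b=Δ1−h1·(2M1+M2)/6=-61/41
seg 2: a=-1, c=M2/2=60/41, d=(M3−M2)/(6·2)=-339/328, b=Δ2−h2·(2M2+M3)/6=152/41
seg 3: a=4, c=M3/2=-777/164, d=(M4−M3)/(6·1)=259/164, b=Δ3−h3·(2M3+M4)/6=-233/82
t_q=3 → seg 1, τ=1; S=-3+-61/41·τ+93/82·τ²+9/164·τ³=-541/164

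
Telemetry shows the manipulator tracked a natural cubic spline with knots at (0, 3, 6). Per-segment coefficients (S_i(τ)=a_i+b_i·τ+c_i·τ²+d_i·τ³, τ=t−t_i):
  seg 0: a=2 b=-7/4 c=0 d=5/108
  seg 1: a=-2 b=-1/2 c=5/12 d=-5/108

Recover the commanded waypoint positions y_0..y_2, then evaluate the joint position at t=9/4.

y_0 = S_0(0) = a_0 = 2
y_1 = S_1(0) = a_1 = -2
y_2 = S_1(3) = -1
t_q=9/4 is in segment 0 (τ=9/4); S_0(τ)=-361/256

y_0=2 y_1=-2 y_2=-1
S(9/4) = -361/256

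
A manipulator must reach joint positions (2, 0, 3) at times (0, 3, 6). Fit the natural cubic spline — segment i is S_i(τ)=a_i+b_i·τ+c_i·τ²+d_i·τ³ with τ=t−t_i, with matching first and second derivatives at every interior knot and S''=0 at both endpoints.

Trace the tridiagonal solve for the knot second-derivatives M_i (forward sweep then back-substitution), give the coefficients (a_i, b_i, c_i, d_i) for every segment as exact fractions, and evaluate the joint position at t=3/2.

Δ: Δ0=-2/3, Δ1=1
row 1: diag=12, rhs=10; c'=1/4, d'=5/6
back: M1=5/6
M: M0=0, M1=5/6, M2=0
seg 0: a=2, c=M0/2=0, d=(M1−M0)/(6·3)=5/108, b=Δ0−h0·(2M0+M1)/6=-13/12
seg 1: a=0, c=M1/2=5/12, d=(M2−M1)/(6·3)=-5/108, b=Δ1−h1·(2M1+M2)/6=1/6
t_q=3/2 → seg 0, τ=3/2; S=2+-13/12·τ+0·τ²+5/108·τ³=17/32

  seg 0: a=2 b=-13/12 c=0 d=5/108
  seg 1: a=0 b=1/6 c=5/12 d=-5/108
S(3/2) = 17/32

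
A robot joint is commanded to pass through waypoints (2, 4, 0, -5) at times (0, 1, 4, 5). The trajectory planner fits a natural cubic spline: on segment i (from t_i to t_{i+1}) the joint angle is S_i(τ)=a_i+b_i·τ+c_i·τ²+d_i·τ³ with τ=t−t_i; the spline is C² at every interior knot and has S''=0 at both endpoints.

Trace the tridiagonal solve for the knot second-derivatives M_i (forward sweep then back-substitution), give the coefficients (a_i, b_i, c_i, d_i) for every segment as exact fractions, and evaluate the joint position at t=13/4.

  seg 0: a=2 b=377/165 c=0 d=-47/165
  seg 1: a=4 b=236/165 c=-47/55 d=-1/45
  seg 2: a=0 b=-709/165 c=-58/55 d=58/165
S(13/4) = 9289/3520

Δ: Δ0=2, Δ1=-4/3, Δ2=-5
row 1: diag=8, rhs=-20; c'=3/8, d'=-5/2
row 2: denom=8−3·3/8=55/8; d'=(-22−3·-5/2)/(55/8)=-116/55
back: M2=-116/55
back: M1=-5/2−3/8·-116/55=-94/55
M: M0=0, M1=-94/55, M2=-116/55, M3=0
seg 0: a=2, c=M0/2=0, d=(M1−M0)/(6·1)=-47/165, b=Δ0−h0·(2M0+M1)/6=377/165
seg 1: a=4, c=M1/2=-47/55, d=(M2−M1)/(6·3)=-1/45, b=Δ1−h1·(2M1+M2)/6=236/165
seg 2: a=0, c=M2/2=-58/55, d=(M3−M2)/(6·1)=58/165, b=Δ2−h2·(2M2+M3)/6=-709/165
t_q=13/4 → seg 1, τ=9/4; S=4+236/165·τ+-47/55·τ²+-1/45·τ³=9289/3520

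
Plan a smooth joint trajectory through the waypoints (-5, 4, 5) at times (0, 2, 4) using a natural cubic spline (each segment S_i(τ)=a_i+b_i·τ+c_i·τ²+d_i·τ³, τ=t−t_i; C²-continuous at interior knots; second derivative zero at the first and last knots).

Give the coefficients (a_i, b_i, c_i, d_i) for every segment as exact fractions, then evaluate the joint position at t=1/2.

Δ: Δ0=9/2, Δ1=1/2
row 1: diag=8, rhs=-24; c'=1/4, d'=-3
back: M1=-3
M: M0=0, M1=-3, M2=0
seg 0: a=-5, c=M0/2=0, d=(M1−M0)/(6·2)=-1/4, b=Δ0−h0·(2M0+M1)/6=11/2
seg 1: a=4, c=M1/2=-3/2, d=(M2−M1)/(6·2)=1/4, b=Δ1−h1·(2M1+M2)/6=5/2
t_q=1/2 → seg 0, τ=1/2; S=-5+11/2·τ+0·τ²+-1/4·τ³=-73/32

  seg 0: a=-5 b=11/2 c=0 d=-1/4
  seg 1: a=4 b=5/2 c=-3/2 d=1/4
S(1/2) = -73/32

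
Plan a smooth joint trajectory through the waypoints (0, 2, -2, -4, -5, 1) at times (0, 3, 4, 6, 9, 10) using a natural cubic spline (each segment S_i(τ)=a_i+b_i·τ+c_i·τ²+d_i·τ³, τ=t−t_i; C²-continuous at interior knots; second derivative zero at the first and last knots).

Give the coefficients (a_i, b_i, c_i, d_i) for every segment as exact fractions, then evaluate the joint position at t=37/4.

  seg 0: a=0 b=8291/3081 c=0 d=-231/1027
  seg 1: a=2 b=-10420/3081 c=-2079/1027 d=4333/3081
  seg 2: a=-2 b=-9895/3081 c=2254/1027 d=-3355/6162
  seg 3: a=-4 b=-229/237 c=-1101/1027 d=3953/9243
  seg 4: a=-5 b=12782/3081 c=2852/1027 d=-2852/3081
S(37/4) = -62503/16432

Δ: Δ0=2/3, Δ1=-4, Δ2=-1, Δ3=-1/3, Δ4=6
row 1: diag=8, rhs=-28; c'=1/8, d'=-7/2
row 2: denom=6−1·1/8=47/8; d'=(18−1·-7/2)/(47/8)=172/47
row 3: denom=10−2·16/47=438/47; d'=(4−2·172/47)/(438/47)=-26/73
row 4: denom=8−3·47/146=1027/146; d'=(38−3·-26/73)/(1027/146)=5704/1027
back: M4=5704/1027
back: M3=-26/73−47/146·5704/1027=-2202/1027
back: M2=172/47−16/47·-2202/1027=4508/1027
back: M1=-7/2−1/8·4508/1027=-4158/1027
M: M0=0, M1=-4158/1027, M2=4508/1027, M3=-2202/1027, M4=5704/1027, M5=0
seg 0: a=0, c=M0/2=0, d=(M1−M0)/(6·3)=-231/1027, b=Δ0−h0·(2M0+M1)/6=8291/3081
seg 1: a=2, c=M1/2=-2079/1027, d=(M2−M1)/(6·1)=4333/3081, b=Δ1−h1·(2M1+M2)/6=-10420/3081
seg 2: a=-2, c=M2/2=2254/1027, d=(M3−M2)/(6·2)=-3355/6162, b=Δ2−h2·(2M2+M3)/6=-9895/3081
seg 3: a=-4, c=M3/2=-1101/1027, d=(M4−M3)/(6·3)=3953/9243, b=Δ3−h3·(2M3+M4)/6=-229/237
seg 4: a=-5, c=M4/2=2852/1027, d=(M5−M4)/(6·1)=-2852/3081, b=Δ4−h4·(2M4+M5)/6=12782/3081
t_q=37/4 → seg 4, τ=1/4; S=-5+12782/3081·τ+2852/1027·τ²+-2852/3081·τ³=-62503/16432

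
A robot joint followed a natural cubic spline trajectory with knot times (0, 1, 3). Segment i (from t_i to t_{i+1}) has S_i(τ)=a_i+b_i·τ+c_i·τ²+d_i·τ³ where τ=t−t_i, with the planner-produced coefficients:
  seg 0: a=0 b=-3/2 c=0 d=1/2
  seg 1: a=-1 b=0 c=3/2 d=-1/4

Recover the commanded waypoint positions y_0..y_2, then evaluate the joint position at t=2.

y_0=0 y_1=-1 y_2=3
S(2) = 1/4

y_0 = S_0(0) = a_0 = 0
y_1 = S_1(0) = a_1 = -1
y_2 = S_1(2) = 3
t_q=2 is in segment 1 (τ=1); S_1(τ)=1/4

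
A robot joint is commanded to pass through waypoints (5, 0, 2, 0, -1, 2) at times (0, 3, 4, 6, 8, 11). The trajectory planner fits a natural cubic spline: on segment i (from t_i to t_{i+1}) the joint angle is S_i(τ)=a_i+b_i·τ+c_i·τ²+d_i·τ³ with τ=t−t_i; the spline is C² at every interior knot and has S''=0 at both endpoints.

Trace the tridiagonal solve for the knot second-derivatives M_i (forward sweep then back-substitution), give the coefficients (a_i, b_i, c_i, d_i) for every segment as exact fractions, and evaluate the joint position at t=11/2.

Δ: Δ0=-5/3, Δ1=2, Δ2=-1, Δ3=-1/2, Δ4=1
row 1: diag=8, rhs=22; c'=1/8, d'=11/4
row 2: denom=6−1·1/8=47/8; d'=(-18−1·11/4)/(47/8)=-166/47
row 3: denom=8−2·16/47=344/47; d'=(3−2·-166/47)/(344/47)=11/8
row 4: denom=10−2·47/172=813/86; d'=(9−2·11/8)/(813/86)=1075/1626
back: M4=1075/1626
back: M3=11/8−47/172·1075/1626=971/813
back: M2=-166/47−16/47·971/813=-3202/813
back: M1=11/4−1/8·-3202/813=2636/813
M: M0=0, M1=2636/813, M2=-3202/813, M3=971/813, M4=1075/1626, M5=0
seg 0: a=5, c=M0/2=0, d=(M1−M0)/(6·3)=1318/7317, b=Δ0−h0·(2M0+M1)/6=-891/271
seg 1: a=0, c=M1/2=1318/813, d=(M2−M1)/(6·1)=-973/813, b=Δ1−h1·(2M1+M2)/6=427/271
seg 2: a=2, c=M2/2=-1601/813, d=(M3−M2)/(6·2)=1391/3252, b=Δ2−h2·(2M2+M3)/6=998/813
seg 3: a=0, c=M3/2=971/1626, d=(M4−M3)/(6·2)=-289/6504, b=Δ3−h3·(2M3+M4)/6=-411/271
seg 4: a=-1, c=M4/2=1075/3252, d=(M5−M4)/(6·3)=-1075/29268, b=Δ4−h4·(2M4+M5)/6=551/1626
t_q=11/2 → seg 2, τ=3/2; S=2+998/813·τ+-1601/813·τ²+1391/3252·τ³=7407/8672

  seg 0: a=5 b=-891/271 c=0 d=1318/7317
  seg 1: a=0 b=427/271 c=1318/813 d=-973/813
  seg 2: a=2 b=998/813 c=-1601/813 d=1391/3252
  seg 3: a=0 b=-411/271 c=971/1626 d=-289/6504
  seg 4: a=-1 b=551/1626 c=1075/3252 d=-1075/29268
S(11/2) = 7407/8672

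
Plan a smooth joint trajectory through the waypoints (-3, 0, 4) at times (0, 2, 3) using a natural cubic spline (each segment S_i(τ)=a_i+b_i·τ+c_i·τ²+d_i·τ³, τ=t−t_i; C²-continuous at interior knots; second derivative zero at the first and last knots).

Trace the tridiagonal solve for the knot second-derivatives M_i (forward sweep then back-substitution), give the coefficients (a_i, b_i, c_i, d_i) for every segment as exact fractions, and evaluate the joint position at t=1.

  seg 0: a=-3 b=2/3 c=0 d=5/24
  seg 1: a=0 b=19/6 c=5/4 d=-5/12
S(1) = -17/8

Δ: Δ0=3/2, Δ1=4
row 1: diag=6, rhs=15; c'=1/6, d'=5/2
back: M1=5/2
M: M0=0, M1=5/2, M2=0
seg 0: a=-3, c=M0/2=0, d=(M1−M0)/(6·2)=5/24, b=Δ0−h0·(2M0+M1)/6=2/3
seg 1: a=0, c=M1/2=5/4, d=(M2−M1)/(6·1)=-5/12, b=Δ1−h1·(2M1+M2)/6=19/6
t_q=1 → seg 0, τ=1; S=-3+2/3·τ+0·τ²+5/24·τ³=-17/8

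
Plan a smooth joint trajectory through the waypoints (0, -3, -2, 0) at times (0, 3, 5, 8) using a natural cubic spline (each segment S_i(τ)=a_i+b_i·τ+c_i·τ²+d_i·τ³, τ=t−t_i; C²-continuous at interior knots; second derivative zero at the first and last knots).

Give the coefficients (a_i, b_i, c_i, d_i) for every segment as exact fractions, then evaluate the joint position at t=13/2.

Δ: Δ0=-1, Δ1=1/2, Δ2=2/3
row 1: diag=10, rhs=9; c'=1/5, d'=9/10
row 2: denom=10−2·1/5=48/5; d'=(1−2·9/10)/(48/5)=-1/12
back: M2=-1/12
back: M1=9/10−1/5·-1/12=11/12
M: M0=0, M1=11/12, M2=-1/12, M3=0
seg 0: a=0, c=M0/2=0, d=(M1−M0)/(6·3)=11/216, b=Δ0−h0·(2M0+M1)/6=-35/24
seg 1: a=-3, c=M1/2=11/24, d=(M2−M1)/(6·2)=-1/12, b=Δ1−h1·(2M1+M2)/6=-1/12
seg 2: a=-2, c=M2/2=-1/24, d=(M3−M2)/(6·3)=1/216, b=Δ2−h2·(2M2+M3)/6=3/4
t_q=13/2 → seg 2, τ=3/2; S=-2+3/4·τ+-1/24·τ²+1/216·τ³=-61/64

  seg 0: a=0 b=-35/24 c=0 d=11/216
  seg 1: a=-3 b=-1/12 c=11/24 d=-1/12
  seg 2: a=-2 b=3/4 c=-1/24 d=1/216
S(13/2) = -61/64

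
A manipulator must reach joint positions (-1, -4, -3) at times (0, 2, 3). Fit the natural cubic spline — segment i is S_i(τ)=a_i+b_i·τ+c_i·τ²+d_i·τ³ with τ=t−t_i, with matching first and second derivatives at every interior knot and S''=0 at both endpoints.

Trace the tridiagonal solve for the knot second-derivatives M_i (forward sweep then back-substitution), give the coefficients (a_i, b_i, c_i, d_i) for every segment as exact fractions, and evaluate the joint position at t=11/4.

Δ: Δ0=-3/2, Δ1=1
row 1: diag=6, rhs=15; c'=1/6, d'=5/2
back: M1=5/2
M: M0=0, M1=5/2, M2=0
seg 0: a=-1, c=M0/2=0, d=(M1−M0)/(6·2)=5/24, b=Δ0−h0·(2M0+M1)/6=-7/3
seg 1: a=-4, c=M1/2=5/4, d=(M2−M1)/(6·1)=-5/12, b=Δ1−h1·(2M1+M2)/6=1/6
t_q=11/4 → seg 1, τ=3/4; S=-4+1/6·τ+5/4·τ²+-5/12·τ³=-857/256

  seg 0: a=-1 b=-7/3 c=0 d=5/24
  seg 1: a=-4 b=1/6 c=5/4 d=-5/12
S(11/4) = -857/256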